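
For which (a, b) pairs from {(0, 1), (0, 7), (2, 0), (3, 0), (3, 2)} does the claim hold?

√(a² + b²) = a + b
Testing each pair:
(0, 1): LHS = 1, RHS = 1 → holds
(0, 7): LHS = 7, RHS = 7 → holds
(2, 0): LHS = 2, RHS = 2 → holds
(3, 0): LHS = 3, RHS = 3 → holds
(3, 2): LHS = √(13) ≈ 3.606, RHS = 5 → fails

4 of 5 pairs satisfy the claim.

Answer: (0, 1), (0, 7), (2, 0), (3, 0)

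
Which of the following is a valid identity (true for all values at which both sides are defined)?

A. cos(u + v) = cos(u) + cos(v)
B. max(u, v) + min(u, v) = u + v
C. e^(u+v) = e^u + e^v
B

A: fails at (2, 4) — LHS = cos(6) ≈ 0.9602, RHS = cos(4) + cos(2) ≈ -1.07.
B: holds — e.g. at (4, 4), both sides equal 8.
C: fails at (1, 3) — LHS = e^4 ≈ 54.6, RHS = e + e^3 ≈ 22.8.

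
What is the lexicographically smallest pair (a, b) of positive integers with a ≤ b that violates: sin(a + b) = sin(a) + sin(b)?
(a, b) = (1, 1)

Substituting (1, 1) into the claim:
LHS = sin(1 + 1) = sin(2) ≈ 0.9093
RHS = sin(1) + sin(1) = 2·sin(1) ≈ 1.683

Since LHS ≠ RHS, this pair disproves the claim, and no lexicographically smaller pair (a ≤ b, positive integers) does.

For instance (1, 2) is also a counterexample (LHS = sin(3) ≈ 0.1411, RHS = sin(1) + sin(2) ≈ 1.751), but it's lexicographically larger.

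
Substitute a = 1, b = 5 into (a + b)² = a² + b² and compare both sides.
LHS = (1 + 5)² = 36
RHS = 1² + 5² = 26

LHS ≠ RHS, so the equation does not hold here.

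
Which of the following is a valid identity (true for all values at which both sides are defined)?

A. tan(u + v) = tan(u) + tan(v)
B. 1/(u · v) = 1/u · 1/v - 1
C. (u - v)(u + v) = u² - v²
C

A: fails at (2, 4) — LHS = tan(6) ≈ -0.291, RHS = tan(2) + tan(4) ≈ -1.027.
B: fails at (5, 8) — LHS = 1/40, RHS = -39/40.
C: holds — e.g. at (4, 5), both sides equal -9.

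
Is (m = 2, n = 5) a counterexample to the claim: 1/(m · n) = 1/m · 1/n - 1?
Yes

Substituting m = 2, n = 5:
LHS = 1/(2 · 5) = 1/10
RHS = 1/2 · 1/5 - 1 = -9/10

Since LHS ≠ RHS, this pair disproves the claim.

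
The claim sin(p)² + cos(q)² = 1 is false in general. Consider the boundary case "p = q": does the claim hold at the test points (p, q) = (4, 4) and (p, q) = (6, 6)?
At (4, 4): LHS = cos(4)² + sin(4)² = 1, RHS = 1 → equal
At (6, 6): LHS = sin(6)² + cos(6)² = 1, RHS = 1 → equal

So the claim does hold at both of these boundary points, even though it is not an identity.

Answer: Yes, holds at both test points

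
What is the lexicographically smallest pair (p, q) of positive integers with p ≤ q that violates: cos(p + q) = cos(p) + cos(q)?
Substituting (1, 1) into the claim:
LHS = cos(1 + 1) = cos(2) ≈ -0.4161
RHS = cos(1) + cos(1) = 2·cos(1) ≈ 1.081

Since LHS ≠ RHS, this pair disproves the claim, and no lexicographically smaller pair (p ≤ q, positive integers) does.

For instance (7, 8) is also a counterexample (LHS = cos(15) ≈ -0.7597, RHS = cos(8) + cos(7) ≈ 0.6084), but it's lexicographically larger.

Answer: (p, q) = (1, 1)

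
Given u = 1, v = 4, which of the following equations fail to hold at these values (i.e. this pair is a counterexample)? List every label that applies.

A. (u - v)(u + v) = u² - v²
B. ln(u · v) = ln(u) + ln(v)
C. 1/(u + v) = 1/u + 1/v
C

Evaluating each claim at the given values:
A. LHS = -15, RHS = -15 → holds here (LHS = RHS)
B. LHS = ln(4) ≈ 1.386, RHS = ln(4) ≈ 1.386 → holds here (LHS = RHS)
C. LHS = 1/5, RHS = 5/4 → fails here (LHS ≠ RHS)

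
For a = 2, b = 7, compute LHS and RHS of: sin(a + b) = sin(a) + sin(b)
LHS = sin(2 + 7) = sin(9) ≈ 0.4121
RHS = sin(2) + sin(7) ≈ 1.566

LHS ≠ RHS (they differ by about 1.154), so the equation does not hold here.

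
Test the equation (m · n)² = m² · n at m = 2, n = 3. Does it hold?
Substituting m = 2, n = 3:

LHS = (2 · 3)² = 36
RHS = 2² · 3 = 12

LHS ≠ RHS, so the equation does not hold at this point.

Answer: Fails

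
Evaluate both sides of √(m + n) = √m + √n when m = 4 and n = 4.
LHS = √(4 + 4) = 2·√(2) ≈ 2.828
RHS = √4 + √4 = 4

LHS ≠ RHS (they differ by about 1.172), so the equation does not hold here.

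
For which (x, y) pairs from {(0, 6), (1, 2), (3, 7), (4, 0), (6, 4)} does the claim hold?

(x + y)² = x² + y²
Testing each pair:
(0, 6): LHS = 36, RHS = 36 → holds
(1, 2): LHS = 9, RHS = 5 → fails
(3, 7): LHS = 100, RHS = 58 → fails
(4, 0): LHS = 16, RHS = 16 → holds
(6, 4): LHS = 100, RHS = 52 → fails

2 of 5 pairs satisfy the claim.

Answer: (0, 6), (4, 0)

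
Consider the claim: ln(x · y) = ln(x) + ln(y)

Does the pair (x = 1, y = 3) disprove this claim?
No

Substituting x = 1, y = 3:
LHS = ln(1 · 3) = ln(3) ≈ 1.099
RHS = ln(1) + ln(3) = ln(3) ≈ 1.099

The sides agree, so this pair does not disprove the claim.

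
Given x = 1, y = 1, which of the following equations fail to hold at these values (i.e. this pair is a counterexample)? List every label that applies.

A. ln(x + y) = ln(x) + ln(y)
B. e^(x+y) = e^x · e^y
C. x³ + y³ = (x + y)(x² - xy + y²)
A

Evaluating each claim at the given values:
A. LHS = ln(2) ≈ 0.6931, RHS = 0 → fails here (LHS ≠ RHS)
B. LHS = e^2 ≈ 7.389, RHS = e^2 ≈ 7.389 → holds here (LHS = RHS)
C. LHS = 2, RHS = 2 → holds here (LHS = RHS)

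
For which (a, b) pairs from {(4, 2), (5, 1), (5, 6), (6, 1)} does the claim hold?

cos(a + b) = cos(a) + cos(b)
None

Testing each pair:
(4, 2): LHS = cos(6) ≈ 0.9602, RHS = cos(4) + cos(2) ≈ -1.07 → fails
(5, 1): LHS = cos(6) ≈ 0.9602, RHS = cos(5) + cos(1) ≈ 0.824 → fails
(5, 6): LHS = cos(11) ≈ 0.004426, RHS = cos(5) + cos(6) ≈ 1.244 → fails
(6, 1): LHS = cos(7) ≈ 0.7539, RHS = cos(1) + cos(6) ≈ 1.5 → fails

No pair satisfies the claim.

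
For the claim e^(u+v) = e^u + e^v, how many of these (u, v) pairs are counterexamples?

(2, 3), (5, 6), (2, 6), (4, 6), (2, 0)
5

Testing each pair:
(2, 3): LHS = e^5 ≈ 148.4, RHS = e^2 + e^3 ≈ 27.47 → counterexample
(5, 6): LHS = e^11 ≈ 59874.1, RHS = e^5 + e^6 ≈ 551.8 → counterexample
(2, 6): LHS = e^8 ≈ 2981, RHS = e^2 + e^6 ≈ 410.8 → counterexample
(4, 6): LHS = e^10 ≈ 22026.5, RHS = e^4 + e^6 ≈ 458 → counterexample
(2, 0): LHS = e^2 ≈ 7.389, RHS = 1 + e^2 ≈ 8.389 → counterexample

That makes 5 counterexamples.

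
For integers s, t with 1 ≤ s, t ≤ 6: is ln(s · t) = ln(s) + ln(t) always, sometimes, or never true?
Always true

The identity holds for every pair in the range. For instance at (s, t) = (6, 4): both sides equal ln(24) ≈ 3.178.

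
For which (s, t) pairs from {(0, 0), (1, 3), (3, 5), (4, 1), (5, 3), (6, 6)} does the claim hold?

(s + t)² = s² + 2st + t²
Testing each pair:
(0, 0): LHS = 0, RHS = 0 → holds
(1, 3): LHS = 16, RHS = 16 → holds
(3, 5): LHS = 64, RHS = 64 → holds
(4, 1): LHS = 25, RHS = 25 → holds
(5, 3): LHS = 64, RHS = 64 → holds
(6, 6): LHS = 144, RHS = 144 → holds

Every pair satisfies the claim.

Answer: All pairs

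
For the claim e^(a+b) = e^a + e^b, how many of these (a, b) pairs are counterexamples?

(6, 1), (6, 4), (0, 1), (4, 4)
4

Testing each pair:
(6, 1): LHS = e^7 ≈ 1097, RHS = e + e^6 ≈ 406.1 → counterexample
(6, 4): LHS = e^10 ≈ 22026.5, RHS = e^4 + e^6 ≈ 458 → counterexample
(0, 1): LHS = e ≈ 2.718, RHS = 1 + e ≈ 3.718 → counterexample
(4, 4): LHS = e^8 ≈ 2981, RHS = 2·e^4 ≈ 109.2 → counterexample

That makes 4 counterexamples.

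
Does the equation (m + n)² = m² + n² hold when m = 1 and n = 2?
Fails

Substituting m = 1, n = 2:

LHS = (1 + 2)² = 9
RHS = 1² + 2² = 5

LHS ≠ RHS, so the equation does not hold at this point.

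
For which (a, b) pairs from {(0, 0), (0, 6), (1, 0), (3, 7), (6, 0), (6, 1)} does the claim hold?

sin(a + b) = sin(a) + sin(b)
Testing each pair:
(0, 0): LHS = 0, RHS = 0 → holds
(0, 6): LHS = sin(6) ≈ -0.2794, RHS = sin(6) ≈ -0.2794 → holds
(1, 0): LHS = sin(1) ≈ 0.8415, RHS = sin(1) ≈ 0.8415 → holds
(3, 7): LHS = sin(10) ≈ -0.544, RHS = sin(3) + sin(7) ≈ 0.7981 → fails
(6, 0): LHS = sin(6) ≈ -0.2794, RHS = sin(6) ≈ -0.2794 → holds
(6, 1): LHS = sin(7) ≈ 0.657, RHS = sin(6) + sin(1) ≈ 0.5621 → fails

4 of 6 pairs satisfy the claim.

Answer: (0, 0), (0, 6), (1, 0), (6, 0)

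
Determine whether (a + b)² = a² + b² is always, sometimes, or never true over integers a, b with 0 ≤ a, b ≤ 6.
It holds at (a, b) = (0, 5) (both sides equal 25), but fails at (a, b) = (5, 5) (LHS = 100, RHS = 50).

Answer: Sometimes true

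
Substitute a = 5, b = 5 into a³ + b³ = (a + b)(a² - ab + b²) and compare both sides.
LHS = 5³ + 5³ = 250
RHS = (5 + 5)(5² - 5·5 + 5²) = 250

LHS = RHS: the two sides agree.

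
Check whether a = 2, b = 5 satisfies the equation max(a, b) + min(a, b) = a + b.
Holds

Substituting a = 2, b = 5:

LHS = max(2, 5) + min(2, 5) = 7
RHS = 2 + 5 = 7

LHS = RHS, so the equation holds at this point.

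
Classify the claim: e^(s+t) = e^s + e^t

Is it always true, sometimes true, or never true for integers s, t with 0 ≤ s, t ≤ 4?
The claim fails for every pair in the range. For instance at (s, t) = (2, 1): LHS = e^3 ≈ 20.09, RHS = e + e^2 ≈ 10.11.

Answer: Never true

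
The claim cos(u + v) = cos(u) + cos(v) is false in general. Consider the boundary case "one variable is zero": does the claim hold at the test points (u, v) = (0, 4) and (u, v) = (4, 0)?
No, fails at both test points

At (0, 4): LHS = cos(4) ≈ -0.6536 ≠ RHS = cos(4) + 1 ≈ 0.3464
At (4, 0): LHS = cos(4) ≈ -0.6536 ≠ RHS = cos(4) + 1 ≈ 0.3464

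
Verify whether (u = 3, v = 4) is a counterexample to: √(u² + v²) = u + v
Yes

Substituting u = 3, v = 4:
LHS = √(3² + 4²) = 5
RHS = 3 + 4 = 7

Since LHS ≠ RHS, this pair disproves the claim.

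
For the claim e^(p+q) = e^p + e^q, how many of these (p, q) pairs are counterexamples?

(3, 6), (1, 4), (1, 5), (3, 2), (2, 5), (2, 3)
6

Testing each pair:
(3, 6): LHS = e^9 ≈ 8103, RHS = e^3 + e^6 ≈ 423.5 → counterexample
(1, 4): LHS = e^5 ≈ 148.4, RHS = e + e^4 ≈ 57.32 → counterexample
(1, 5): LHS = e^6 ≈ 403.4, RHS = e + e^5 ≈ 151.1 → counterexample
(3, 2): LHS = e^5 ≈ 148.4, RHS = e^2 + e^3 ≈ 27.47 → counterexample
(2, 5): LHS = e^7 ≈ 1097, RHS = e^2 + e^5 ≈ 155.8 → counterexample
(2, 3): LHS = e^5 ≈ 148.4, RHS = e^2 + e^3 ≈ 27.47 → counterexample

That makes 6 counterexamples.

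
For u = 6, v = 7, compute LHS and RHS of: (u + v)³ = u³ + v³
LHS = (6 + 7)³ = 2197
RHS = 6³ + 7³ = 559

LHS ≠ RHS, so the equation does not hold here.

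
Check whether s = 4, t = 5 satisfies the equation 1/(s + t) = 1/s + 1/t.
Substituting s = 4, t = 5:

LHS = 1/(4 + 5) = 1/9
RHS = 1/4 + 1/5 = 9/20

LHS ≠ RHS, so the equation does not hold at this point.

Answer: Fails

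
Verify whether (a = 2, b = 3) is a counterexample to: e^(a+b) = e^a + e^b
Substituting a = 2, b = 3:
LHS = e^(2+3) = e^5 ≈ 148.4
RHS = e^2 + e^3 ≈ 27.47

Since LHS ≠ RHS, this pair disproves the claim.

Answer: Yes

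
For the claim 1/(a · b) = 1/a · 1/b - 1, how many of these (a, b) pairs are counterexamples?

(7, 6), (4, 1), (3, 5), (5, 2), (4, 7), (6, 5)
6

Testing each pair:
(7, 6): LHS = 1/42, RHS = -41/42 → counterexample
(4, 1): LHS = 1/4, RHS = -3/4 → counterexample
(3, 5): LHS = 1/15, RHS = -14/15 → counterexample
(5, 2): LHS = 1/10, RHS = -9/10 → counterexample
(4, 7): LHS = 1/28, RHS = -27/28 → counterexample
(6, 5): LHS = 1/30, RHS = -29/30 → counterexample

That makes 6 counterexamples.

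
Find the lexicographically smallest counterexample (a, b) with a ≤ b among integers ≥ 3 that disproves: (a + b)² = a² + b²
Substituting (3, 3) into the claim:
LHS = (3 + 3)² = 36
RHS = 3² + 3² = 18

Since LHS ≠ RHS, this pair disproves the claim, and no lexicographically smaller pair (a ≤ b, integers ≥ 3) does.

For instance (7, 9) is also a counterexample (LHS = 256, RHS = 130), but it's lexicographically larger.

Answer: (a, b) = (3, 3)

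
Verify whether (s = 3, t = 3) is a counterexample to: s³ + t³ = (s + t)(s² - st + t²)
No

Substituting s = 3, t = 3:
LHS = 3³ + 3³ = 54
RHS = (3 + 3)(3² - 3·3 + 3²) = 54

The sides agree, so this pair does not disprove the claim.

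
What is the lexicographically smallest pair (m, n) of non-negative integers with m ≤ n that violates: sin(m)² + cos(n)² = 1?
(m, n) = (0, 1)

At (0, 0): both sides equal 1, so it holds there.

Substituting (0, 1) into the claim:
LHS = sin(0)² + cos(1)² = cos(1)² ≈ 0.2919
RHS = 1

Since LHS ≠ RHS, this pair disproves the claim, and no lexicographically smaller pair (m ≤ n, non-negative integers) does.

For instance (0, 4) is also a counterexample (LHS = cos(4)² ≈ 0.4272, RHS = 1), but it's lexicographically larger.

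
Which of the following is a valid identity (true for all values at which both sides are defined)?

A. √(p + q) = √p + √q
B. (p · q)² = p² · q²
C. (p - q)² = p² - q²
A: fails at (1, 2) — LHS = √(3) ≈ 1.732, RHS = 1 + √(2) ≈ 2.414.
B: holds — e.g. at (2, 5), both sides equal 100.
C: fails at (5, 8) — LHS = 9, RHS = -39.

Answer: B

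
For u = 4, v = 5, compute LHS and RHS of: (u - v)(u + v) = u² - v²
LHS = (4 - 5)(4 + 5) = -9
RHS = 4² - 5² = -9

LHS = RHS: the two sides agree.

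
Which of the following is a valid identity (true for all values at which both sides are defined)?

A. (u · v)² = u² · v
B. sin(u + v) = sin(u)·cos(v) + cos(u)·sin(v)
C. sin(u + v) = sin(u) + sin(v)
B

A: fails at (2, 3) — LHS = 36, RHS = 12.
B: holds — e.g. at (2, 2), both sides equal sin(4) ≈ -0.7568.
C: fails at (1, 2) — LHS = sin(3) ≈ 0.1411, RHS = sin(1) + sin(2) ≈ 1.751.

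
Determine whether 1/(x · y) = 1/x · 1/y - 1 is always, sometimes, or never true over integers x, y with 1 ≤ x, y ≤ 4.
Never true

The claim fails for every pair in the range. For instance at (x, y) = (4, 3): LHS = 1/12, RHS = -11/12.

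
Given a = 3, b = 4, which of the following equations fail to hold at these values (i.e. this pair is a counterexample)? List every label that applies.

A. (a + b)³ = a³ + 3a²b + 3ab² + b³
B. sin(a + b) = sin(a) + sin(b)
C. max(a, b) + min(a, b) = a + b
Evaluating each claim at the given values:
A. LHS = 343, RHS = 343 → holds here (LHS = RHS)
B. LHS = sin(7) ≈ 0.657, RHS = sin(4) + sin(3) ≈ -0.6157 → fails here (LHS ≠ RHS)
C. LHS = 7, RHS = 7 → holds here (LHS = RHS)

Answer: B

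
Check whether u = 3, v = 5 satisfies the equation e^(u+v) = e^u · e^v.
Substituting u = 3, v = 5:

LHS = e^(3+5) = e^8 ≈ 2981
RHS = e^3 · e^5 = e^8 ≈ 2981

LHS = RHS, so the equation holds at this point.

Answer: Holds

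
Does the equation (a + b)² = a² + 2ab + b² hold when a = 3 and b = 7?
Holds

Substituting a = 3, b = 7:

LHS = (3 + 7)² = 100
RHS = 3² + 2·3·7 + 7² = 100

LHS = RHS, so the equation holds at this point.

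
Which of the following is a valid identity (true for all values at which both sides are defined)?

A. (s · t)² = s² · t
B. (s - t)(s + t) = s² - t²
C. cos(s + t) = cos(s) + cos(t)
A: fails at (2, 5) — LHS = 100, RHS = 20.
B: holds — e.g. at (5, 5), both sides equal 0.
C: fails at (4, 4) — LHS = cos(8) ≈ -0.1455, RHS = 2·cos(4) ≈ -1.307.

Answer: B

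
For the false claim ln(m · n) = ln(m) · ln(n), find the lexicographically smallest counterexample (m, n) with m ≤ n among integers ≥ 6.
Substituting (6, 6) into the claim:
LHS = ln(6 · 6) = ln(36) ≈ 3.584
RHS = ln(6) · ln(6) = ln(6)² ≈ 3.21

Since LHS ≠ RHS, this pair disproves the claim, and no lexicographically smaller pair (m ≤ n, integers ≥ 6) does.

For instance (6, 12) is also a counterexample (LHS = ln(72) ≈ 4.277, RHS = ln(6)·ln(12) ≈ 4.452), but it's lexicographically larger.

Answer: (m, n) = (6, 6)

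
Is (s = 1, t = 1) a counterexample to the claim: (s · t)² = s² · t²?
No

Substituting s = 1, t = 1:
LHS = (1 · 1)² = 1
RHS = 1² · 1² = 1

The sides agree, so this pair does not disprove the claim.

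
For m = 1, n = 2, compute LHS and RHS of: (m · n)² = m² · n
LHS = (1 · 2)² = 4
RHS = 1² · 2 = 2

LHS ≠ RHS, so the equation does not hold here.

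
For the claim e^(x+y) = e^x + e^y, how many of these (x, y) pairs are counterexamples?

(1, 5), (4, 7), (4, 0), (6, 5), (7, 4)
5

Testing each pair:
(1, 5): LHS = e^6 ≈ 403.4, RHS = e + e^5 ≈ 151.1 → counterexample
(4, 7): LHS = e^11 ≈ 59874.1, RHS = e^4 + e^7 ≈ 1151 → counterexample
(4, 0): LHS = e^4 ≈ 54.6, RHS = 1 + e^4 ≈ 55.6 → counterexample
(6, 5): LHS = e^11 ≈ 59874.1, RHS = e^5 + e^6 ≈ 551.8 → counterexample
(7, 4): LHS = e^11 ≈ 59874.1, RHS = e^4 + e^7 ≈ 1151 → counterexample

That makes 5 counterexamples.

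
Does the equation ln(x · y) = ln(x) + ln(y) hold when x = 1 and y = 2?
Substituting x = 1, y = 2:

LHS = ln(1 · 2) = ln(2) ≈ 0.6931
RHS = ln(1) + ln(2) = ln(2) ≈ 0.6931

LHS = RHS, so the equation holds at this point.

Answer: Holds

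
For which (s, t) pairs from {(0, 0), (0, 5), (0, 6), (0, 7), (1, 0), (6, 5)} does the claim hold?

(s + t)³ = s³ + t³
Testing each pair:
(0, 0): LHS = 0, RHS = 0 → holds
(0, 5): LHS = 125, RHS = 125 → holds
(0, 6): LHS = 216, RHS = 216 → holds
(0, 7): LHS = 343, RHS = 343 → holds
(1, 0): LHS = 1, RHS = 1 → holds
(6, 5): LHS = 1331, RHS = 341 → fails

5 of 6 pairs satisfy the claim.

Answer: (0, 0), (0, 5), (0, 6), (0, 7), (1, 0)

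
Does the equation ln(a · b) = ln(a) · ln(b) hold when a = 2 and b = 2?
Substituting a = 2, b = 2:

LHS = ln(2 · 2) = ln(4) ≈ 1.386
RHS = ln(2) · ln(2) = ln(2)² ≈ 0.4805

LHS ≠ RHS, so the equation does not hold at this point.

Answer: Fails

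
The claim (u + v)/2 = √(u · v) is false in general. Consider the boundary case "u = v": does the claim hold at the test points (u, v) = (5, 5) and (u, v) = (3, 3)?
At (5, 5): LHS = 5, RHS = 5 → equal
At (3, 3): LHS = 3, RHS = 3 → equal

So the claim does hold at both of these boundary points, even though it is not an identity.

Answer: Yes, holds at both test points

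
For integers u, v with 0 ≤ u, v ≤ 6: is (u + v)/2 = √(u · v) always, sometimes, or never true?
Sometimes true

It holds at (u, v) = (1, 1) (both sides equal 1), but fails at (u, v) = (6, 3) (LHS = 9/2, RHS = 3·√(2) ≈ 4.243).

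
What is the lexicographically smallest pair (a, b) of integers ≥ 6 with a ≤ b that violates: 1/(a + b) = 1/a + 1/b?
(a, b) = (6, 6)

Substituting (6, 6) into the claim:
LHS = 1/(6 + 6) = 1/12
RHS = 1/6 + 1/6 = 1/3

Since LHS ≠ RHS, this pair disproves the claim, and no lexicographically smaller pair (a ≤ b, integers ≥ 6) does.

For instance (6, 11) is also a counterexample (LHS = 1/17, RHS = 17/66), but it's lexicographically larger.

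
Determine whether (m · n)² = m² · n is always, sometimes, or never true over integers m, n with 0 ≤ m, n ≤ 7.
It holds at (m, n) = (1, 1) (both sides equal 1), but fails at (m, n) = (3, 4) (LHS = 144, RHS = 36).

Answer: Sometimes true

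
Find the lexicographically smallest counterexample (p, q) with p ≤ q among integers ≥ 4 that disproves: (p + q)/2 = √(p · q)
(p, q) = (4, 5)

At (4, 4): both sides equal 4, so it holds there.

Substituting (4, 5) into the claim:
LHS = (4 + 5)/2 = 9/2
RHS = √(4 · 5) = 2·√(5) ≈ 4.472

Since LHS ≠ RHS, this pair disproves the claim, and no lexicographically smaller pair (p ≤ q, integers ≥ 4) does.

For instance (9, 10) is also a counterexample (LHS = 19/2, RHS = 3·√(10) ≈ 9.487), but it's lexicographically larger.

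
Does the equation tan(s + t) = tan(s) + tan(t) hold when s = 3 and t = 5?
Fails

Substituting s = 3, t = 5:

LHS = tan(3 + 5) = tan(8) ≈ -6.8
RHS = tan(3) + tan(5) ≈ -3.523

LHS ≠ RHS, so the equation does not hold at this point.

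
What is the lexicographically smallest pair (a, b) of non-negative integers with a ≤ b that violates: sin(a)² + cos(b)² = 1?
Substituting (0, 1) into the claim:
LHS = sin(0)² + cos(1)² = cos(1)² ≈ 0.2919
RHS = 1

Since LHS ≠ RHS, this pair disproves the claim, and no lexicographically smaller pair (a ≤ b, non-negative integers) does.

For instance (2, 3) is also a counterexample (LHS = sin(2)² + cos(3)² ≈ 1.807, RHS = 1), but it's lexicographically larger.

Answer: (a, b) = (0, 1)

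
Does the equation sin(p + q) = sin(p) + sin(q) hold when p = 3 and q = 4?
Substituting p = 3, q = 4:

LHS = sin(3 + 4) = sin(7) ≈ 0.657
RHS = sin(3) + sin(4) ≈ -0.6157

LHS ≠ RHS, so the equation does not hold at this point.

Answer: Fails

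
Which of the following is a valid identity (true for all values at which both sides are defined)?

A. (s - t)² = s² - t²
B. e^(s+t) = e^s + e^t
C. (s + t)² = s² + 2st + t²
C

A: fails at (1, 5) — LHS = 16, RHS = -24.
B: fails at (4, 5) — LHS = e^9 ≈ 8103, RHS = e^4 + e^5 ≈ 203.
C: holds — e.g. at (4, 4), both sides equal 64.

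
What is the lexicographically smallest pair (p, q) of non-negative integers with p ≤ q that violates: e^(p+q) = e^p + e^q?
Substituting (0, 0) into the claim:
LHS = e^(0+0) = 1
RHS = e^0 + e^0 = 2

Since LHS ≠ RHS, this pair disproves the claim, and no lexicographically smaller pair (p ≤ q, non-negative integers) does.

For instance (0, 2) is also a counterexample (LHS = e^2 ≈ 7.389, RHS = 1 + e^2 ≈ 8.389), but it's lexicographically larger.

Answer: (p, q) = (0, 0)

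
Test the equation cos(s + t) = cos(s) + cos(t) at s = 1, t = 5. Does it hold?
Fails

Substituting s = 1, t = 5:

LHS = cos(1 + 5) = cos(6) ≈ 0.9602
RHS = cos(1) + cos(5) ≈ 0.824

LHS ≠ RHS, so the equation does not hold at this point.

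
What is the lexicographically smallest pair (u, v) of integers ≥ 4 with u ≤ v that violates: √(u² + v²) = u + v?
Substituting (4, 4) into the claim:
LHS = √(4² + 4²) = 4·√(2) ≈ 5.657
RHS = 4 + 4 = 8

Since LHS ≠ RHS, this pair disproves the claim, and no lexicographically smaller pair (u ≤ v, integers ≥ 4) does.

For instance (5, 6) is also a counterexample (LHS = √(61) ≈ 7.81, RHS = 11), but it's lexicographically larger.

Answer: (u, v) = (4, 4)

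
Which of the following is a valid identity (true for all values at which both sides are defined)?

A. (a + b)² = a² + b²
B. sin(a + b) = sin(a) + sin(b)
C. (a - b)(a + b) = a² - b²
C

A: fails at (4, 5) — LHS = 81, RHS = 41.
B: fails at (3, 5) — LHS = sin(8) ≈ 0.9894, RHS = sin(5) + sin(3) ≈ -0.8178.
C: holds — e.g. at (3, 7), both sides equal -40.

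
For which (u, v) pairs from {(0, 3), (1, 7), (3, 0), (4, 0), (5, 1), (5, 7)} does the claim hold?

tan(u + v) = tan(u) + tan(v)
(0, 3), (3, 0), (4, 0)

Testing each pair:
(0, 3): LHS = tan(3) ≈ -0.1425, RHS = tan(3) ≈ -0.1425 → holds
(1, 7): LHS = tan(8) ≈ -6.8, RHS = tan(7) + tan(1) ≈ 2.429 → fails
(3, 0): LHS = tan(3) ≈ -0.1425, RHS = tan(3) ≈ -0.1425 → holds
(4, 0): LHS = tan(4) ≈ 1.158, RHS = tan(4) ≈ 1.158 → holds
(5, 1): LHS = tan(6) ≈ -0.291, RHS = tan(5) + tan(1) ≈ -1.823 → fails
(5, 7): LHS = tan(12) ≈ -0.6359, RHS = tan(5) + tan(7) ≈ -2.509 → fails

3 of 6 pairs satisfy the claim.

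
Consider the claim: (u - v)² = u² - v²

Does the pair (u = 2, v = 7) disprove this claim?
Yes

Substituting u = 2, v = 7:
LHS = (2 - 7)² = 25
RHS = 2² - 7² = -45

Since LHS ≠ RHS, this pair disproves the claim.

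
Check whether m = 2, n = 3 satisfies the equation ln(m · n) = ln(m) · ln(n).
Substituting m = 2, n = 3:

LHS = ln(2 · 3) = ln(6) ≈ 1.792
RHS = ln(2) · ln(3) ≈ 0.7615

LHS ≠ RHS, so the equation does not hold at this point.

Answer: Fails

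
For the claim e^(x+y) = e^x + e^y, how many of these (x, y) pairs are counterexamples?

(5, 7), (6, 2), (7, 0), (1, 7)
Testing each pair:
(5, 7): LHS = e^12 ≈ 162754.8, RHS = e^5 + e^7 ≈ 1245 → counterexample
(6, 2): LHS = e^8 ≈ 2981, RHS = e^2 + e^6 ≈ 410.8 → counterexample
(7, 0): LHS = e^7 ≈ 1097, RHS = 1 + e^7 ≈ 1098 → counterexample
(1, 7): LHS = e^8 ≈ 2981, RHS = e + e^7 ≈ 1099 → counterexample

That makes 4 counterexamples.

Answer: 4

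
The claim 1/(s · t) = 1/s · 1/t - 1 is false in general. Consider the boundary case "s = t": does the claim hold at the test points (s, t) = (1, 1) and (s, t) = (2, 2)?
At (1, 1): LHS = 1 ≠ RHS = 0
At (2, 2): LHS = 1/4 ≠ RHS = -3/4

Answer: No, fails at both test points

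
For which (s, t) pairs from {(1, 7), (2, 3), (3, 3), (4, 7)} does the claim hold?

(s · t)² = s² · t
Testing each pair:
(1, 7): LHS = 49, RHS = 7 → fails
(2, 3): LHS = 36, RHS = 12 → fails
(3, 3): LHS = 81, RHS = 27 → fails
(4, 7): LHS = 784, RHS = 112 → fails

No pair satisfies the claim.

Answer: None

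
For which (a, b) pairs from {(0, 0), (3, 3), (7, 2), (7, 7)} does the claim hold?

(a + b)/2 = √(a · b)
Testing each pair:
(0, 0): LHS = 0, RHS = 0 → holds
(3, 3): LHS = 3, RHS = 3 → holds
(7, 2): LHS = 9/2, RHS = √(14) ≈ 3.742 → fails
(7, 7): LHS = 7, RHS = 7 → holds

3 of 4 pairs satisfy the claim.

Answer: (0, 0), (3, 3), (7, 7)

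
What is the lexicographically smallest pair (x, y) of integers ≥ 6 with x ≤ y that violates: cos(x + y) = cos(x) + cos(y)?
(x, y) = (6, 6)

Substituting (6, 6) into the claim:
LHS = cos(6 + 6) = cos(12) ≈ 0.8439
RHS = cos(6) + cos(6) = 2·cos(6) ≈ 1.92

Since LHS ≠ RHS, this pair disproves the claim, and no lexicographically smaller pair (x ≤ y, integers ≥ 6) does.

For instance (6, 11) is also a counterexample (LHS = cos(17) ≈ -0.2752, RHS = cos(11) + cos(6) ≈ 0.9646), but it's lexicographically larger.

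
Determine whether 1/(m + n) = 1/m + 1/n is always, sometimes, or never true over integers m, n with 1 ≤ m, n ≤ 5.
Never true

The claim fails for every pair in the range. For instance at (m, n) = (2, 3): LHS = 1/5, RHS = 5/6.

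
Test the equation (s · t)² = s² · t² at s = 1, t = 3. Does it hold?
Substituting s = 1, t = 3:

LHS = (1 · 3)² = 9
RHS = 1² · 3² = 9

LHS = RHS, so the equation holds at this point.

Answer: Holds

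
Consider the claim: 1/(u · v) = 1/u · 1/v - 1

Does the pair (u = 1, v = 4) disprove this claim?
Substituting u = 1, v = 4:
LHS = 1/(1 · 4) = 1/4
RHS = 1/1 · 1/4 - 1 = -3/4

Since LHS ≠ RHS, this pair disproves the claim.

Answer: Yes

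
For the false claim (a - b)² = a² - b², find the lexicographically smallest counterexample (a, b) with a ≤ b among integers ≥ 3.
Substituting (3, 4) into the claim:
LHS = (3 - 4)² = 1
RHS = 3² - 4² = -7

Since LHS ≠ RHS, this pair disproves the claim, and no lexicographically smaller pair (a ≤ b, integers ≥ 3) does.

For instance (3, 7) is also a counterexample (LHS = 16, RHS = -40), but it's lexicographically larger.

Answer: (a, b) = (3, 4)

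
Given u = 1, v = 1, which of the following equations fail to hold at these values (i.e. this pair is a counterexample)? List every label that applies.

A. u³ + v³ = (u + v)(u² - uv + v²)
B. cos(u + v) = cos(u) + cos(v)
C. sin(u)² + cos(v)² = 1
Evaluating each claim at the given values:
A. LHS = 2, RHS = 2 → holds here (LHS = RHS)
B. LHS = cos(2) ≈ -0.4161, RHS = 2·cos(1) ≈ 1.081 → fails here (LHS ≠ RHS)
C. LHS = cos(1)² + sin(1)² = 1, RHS = 1 → holds here (LHS = RHS)

Answer: B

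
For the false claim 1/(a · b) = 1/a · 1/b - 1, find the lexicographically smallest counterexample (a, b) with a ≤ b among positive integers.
(a, b) = (1, 1)

Substituting (1, 1) into the claim:
LHS = 1/(1 · 1) = 1
RHS = 1/1 · 1/1 - 1 = 0

Since LHS ≠ RHS, this pair disproves the claim, and no lexicographically smaller pair (a ≤ b, positive integers) does.

For instance (5, 5) is also a counterexample (LHS = 1/25, RHS = -24/25), but it's lexicographically larger.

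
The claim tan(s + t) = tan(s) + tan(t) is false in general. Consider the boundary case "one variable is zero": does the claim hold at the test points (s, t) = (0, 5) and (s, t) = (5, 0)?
At (0, 5): LHS = tan(5) ≈ -3.381, RHS = tan(5) ≈ -3.381 → equal
At (5, 0): LHS = tan(5) ≈ -3.381, RHS = tan(5) ≈ -3.381 → equal

So the claim does hold at both of these boundary points, even though it is not an identity.

Answer: Yes, holds at both test points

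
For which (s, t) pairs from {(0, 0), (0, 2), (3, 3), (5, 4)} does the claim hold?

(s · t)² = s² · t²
All pairs

Testing each pair:
(0, 0): LHS = 0, RHS = 0 → holds
(0, 2): LHS = 0, RHS = 0 → holds
(3, 3): LHS = 81, RHS = 81 → holds
(5, 4): LHS = 400, RHS = 400 → holds

Every pair satisfies the claim.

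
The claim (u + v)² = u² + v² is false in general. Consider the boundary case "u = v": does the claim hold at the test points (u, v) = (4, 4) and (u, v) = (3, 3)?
At (4, 4): LHS = 64 ≠ RHS = 32
At (3, 3): LHS = 36 ≠ RHS = 18

Answer: No, fails at both test points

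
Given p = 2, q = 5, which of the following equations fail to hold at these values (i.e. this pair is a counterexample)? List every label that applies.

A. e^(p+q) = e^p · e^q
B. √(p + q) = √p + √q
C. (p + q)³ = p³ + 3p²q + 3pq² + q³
Evaluating each claim at the given values:
A. LHS = e^7 ≈ 1097, RHS = e^7 ≈ 1097 → holds here (LHS = RHS)
B. LHS = √(7) ≈ 2.646, RHS = √(2) + √(5) ≈ 3.65 → fails here (LHS ≠ RHS)
C. LHS = 343, RHS = 343 → holds here (LHS = RHS)

Answer: B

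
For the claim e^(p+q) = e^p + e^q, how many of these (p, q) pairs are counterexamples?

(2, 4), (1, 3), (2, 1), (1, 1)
4

Testing each pair:
(2, 4): LHS = e^6 ≈ 403.4, RHS = e^2 + e^4 ≈ 61.99 → counterexample
(1, 3): LHS = e^4 ≈ 54.6, RHS = e + e^3 ≈ 22.8 → counterexample
(2, 1): LHS = e^3 ≈ 20.09, RHS = e + e^2 ≈ 10.11 → counterexample
(1, 1): LHS = e^2 ≈ 7.389, RHS = 2·e ≈ 5.437 → counterexample

That makes 4 counterexamples.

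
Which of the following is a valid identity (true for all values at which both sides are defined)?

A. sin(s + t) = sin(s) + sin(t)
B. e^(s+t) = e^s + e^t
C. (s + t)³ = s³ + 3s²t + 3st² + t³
A: fails at (2, 5) — LHS = sin(7) ≈ 0.657, RHS = sin(5) + sin(2) ≈ -0.04963.
B: fails at (4, 6) — LHS = e^10 ≈ 22026.5, RHS = e^4 + e^6 ≈ 458.
C: holds — e.g. at (0, 1), both sides equal 1.

Answer: C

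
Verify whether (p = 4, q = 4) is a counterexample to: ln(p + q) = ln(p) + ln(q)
Substituting p = 4, q = 4:
LHS = ln(4 + 4) = ln(8) ≈ 2.079
RHS = ln(4) + ln(4) = 2·ln(4) ≈ 2.773

Since LHS ≠ RHS, this pair disproves the claim.

Answer: Yes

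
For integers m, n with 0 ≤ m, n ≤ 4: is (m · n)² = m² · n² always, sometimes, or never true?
Always true

The identity holds for every pair in the range. For instance at (m, n) = (2, 3): both sides equal 36.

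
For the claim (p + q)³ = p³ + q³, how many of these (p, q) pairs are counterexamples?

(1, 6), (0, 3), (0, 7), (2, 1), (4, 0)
Testing each pair:
(1, 6): LHS = 343, RHS = 217 → counterexample
(0, 3): LHS = 27, RHS = 27 → satisfies claim
(0, 7): LHS = 343, RHS = 343 → satisfies claim
(2, 1): LHS = 27, RHS = 9 → counterexample
(4, 0): LHS = 64, RHS = 64 → satisfies claim

That makes 2 counterexamples.

Answer: 2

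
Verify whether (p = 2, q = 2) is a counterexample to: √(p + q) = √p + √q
Substituting p = 2, q = 2:
LHS = √(2 + 2) = 2
RHS = √2 + √2 = 2·√(2) ≈ 2.828

Since LHS ≠ RHS, this pair disproves the claim.

Answer: Yes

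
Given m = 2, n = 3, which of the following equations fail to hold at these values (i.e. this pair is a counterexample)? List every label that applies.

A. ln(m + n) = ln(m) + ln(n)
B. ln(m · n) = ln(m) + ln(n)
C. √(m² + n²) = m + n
A, C

Evaluating each claim at the given values:
A. LHS = ln(5) ≈ 1.609, RHS = ln(2) + ln(3) ≈ 1.792 → fails here (LHS ≠ RHS)
B. LHS = ln(6) ≈ 1.792, RHS = ln(2) + ln(3) ≈ 1.792 → holds here (LHS = RHS)
C. LHS = √(13) ≈ 3.606, RHS = 5 → fails here (LHS ≠ RHS)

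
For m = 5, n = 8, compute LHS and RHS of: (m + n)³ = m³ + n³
LHS = (5 + 8)³ = 2197
RHS = 5³ + 8³ = 637

LHS ≠ RHS, so the equation does not hold here.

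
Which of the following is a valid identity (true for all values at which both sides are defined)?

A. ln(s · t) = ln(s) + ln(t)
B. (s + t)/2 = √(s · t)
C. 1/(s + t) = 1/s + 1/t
A: holds — e.g. at (5, 8), both sides equal ln(40) ≈ 3.689.
B: fails at (4, 6) — LHS = 5, RHS = 2·√(6) ≈ 4.899.
C: fails at (1, 1) — LHS = 1/2, RHS = 2.

Answer: A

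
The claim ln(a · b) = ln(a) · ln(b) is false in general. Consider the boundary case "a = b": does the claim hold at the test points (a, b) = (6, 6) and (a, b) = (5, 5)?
No, fails at both test points

At (6, 6): LHS = ln(36) ≈ 3.584 ≠ RHS = ln(6)² ≈ 3.21
At (5, 5): LHS = ln(25) ≈ 3.219 ≠ RHS = ln(5)² ≈ 2.59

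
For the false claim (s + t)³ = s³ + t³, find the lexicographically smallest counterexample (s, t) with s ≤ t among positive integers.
Substituting (1, 1) into the claim:
LHS = (1 + 1)³ = 8
RHS = 1³ + 1³ = 2

Since LHS ≠ RHS, this pair disproves the claim, and no lexicographically smaller pair (s ≤ t, positive integers) does.

For instance (2, 8) is also a counterexample (LHS = 1000, RHS = 520), but it's lexicographically larger.

Answer: (s, t) = (1, 1)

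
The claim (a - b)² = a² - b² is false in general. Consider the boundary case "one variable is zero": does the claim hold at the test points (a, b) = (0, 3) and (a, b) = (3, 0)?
At (0, 3): LHS = 9 ≠ RHS = -9
At (3, 0): LHS = 9, RHS = 9 → equal

Answer: Only at (3, 0)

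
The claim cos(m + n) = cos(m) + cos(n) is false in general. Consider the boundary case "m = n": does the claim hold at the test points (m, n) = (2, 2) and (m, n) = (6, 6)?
No, fails at both test points

At (2, 2): LHS = cos(4) ≈ -0.6536 ≠ RHS = 2·cos(2) ≈ -0.8323
At (6, 6): LHS = cos(12) ≈ 0.8439 ≠ RHS = 2·cos(6) ≈ 1.92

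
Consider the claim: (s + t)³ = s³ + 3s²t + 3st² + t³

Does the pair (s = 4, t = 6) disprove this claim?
Substituting s = 4, t = 6:
LHS = (4 + 6)³ = 1000
RHS = 4³ + 3·4²·6 + 3·4·6² + 6³ = 1000

The sides agree, so this pair does not disprove the claim.

Answer: No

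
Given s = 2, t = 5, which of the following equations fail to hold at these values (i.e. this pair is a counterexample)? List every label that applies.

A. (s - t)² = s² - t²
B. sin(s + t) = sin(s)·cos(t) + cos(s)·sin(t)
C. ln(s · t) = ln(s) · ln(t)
A, C

Evaluating each claim at the given values:
A. LHS = 9, RHS = -21 → fails here (LHS ≠ RHS)
B. LHS = sin(7) ≈ 0.657, RHS = sin(2)·cos(5) + sin(5)·cos(2) ≈ 0.657 → holds here (LHS = RHS)
C. LHS = ln(10) ≈ 2.303, RHS = ln(2)·ln(5) ≈ 1.116 → fails here (LHS ≠ RHS)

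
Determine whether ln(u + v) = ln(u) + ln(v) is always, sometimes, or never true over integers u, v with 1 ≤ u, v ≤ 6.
It holds at (u, v) = (2, 2) (both sides equal ln(4) ≈ 1.386), but fails at (u, v) = (5, 4) (LHS = ln(9) ≈ 2.197, RHS = ln(4) + ln(5) ≈ 2.996).

Answer: Sometimes true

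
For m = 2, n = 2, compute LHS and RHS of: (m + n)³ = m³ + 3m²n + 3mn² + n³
LHS = (2 + 2)³ = 64
RHS = 2³ + 3·2²·2 + 3·2·2² + 2³ = 64

LHS = RHS: the two sides agree.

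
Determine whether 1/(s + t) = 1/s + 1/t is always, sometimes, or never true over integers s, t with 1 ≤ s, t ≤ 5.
Never true

The claim fails for every pair in the range. For instance at (s, t) = (3, 5): LHS = 1/8, RHS = 8/15.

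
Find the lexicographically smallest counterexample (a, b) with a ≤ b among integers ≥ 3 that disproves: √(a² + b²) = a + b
Substituting (3, 3) into the claim:
LHS = √(3² + 3²) = 3·√(2) ≈ 4.243
RHS = 3 + 3 = 6

Since LHS ≠ RHS, this pair disproves the claim, and no lexicographically smaller pair (a ≤ b, integers ≥ 3) does.

For instance (3, 6) is also a counterexample (LHS = 3·√(5) ≈ 6.708, RHS = 9), but it's lexicographically larger.

Answer: (a, b) = (3, 3)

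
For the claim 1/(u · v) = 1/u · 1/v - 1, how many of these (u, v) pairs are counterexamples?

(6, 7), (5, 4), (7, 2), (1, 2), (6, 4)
5

Testing each pair:
(6, 7): LHS = 1/42, RHS = -41/42 → counterexample
(5, 4): LHS = 1/20, RHS = -19/20 → counterexample
(7, 2): LHS = 1/14, RHS = -13/14 → counterexample
(1, 2): LHS = 1/2, RHS = -1/2 → counterexample
(6, 4): LHS = 1/24, RHS = -23/24 → counterexample

That makes 5 counterexamples.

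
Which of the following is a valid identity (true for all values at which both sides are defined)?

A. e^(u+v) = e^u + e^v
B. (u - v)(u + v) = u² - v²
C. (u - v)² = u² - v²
A: fails at (5, 8) — LHS = e^13 ≈ 442413.4, RHS = e^5 + e^8 ≈ 3129.
B: holds — e.g. at (1, 4), both sides equal -15.
C: fails at (4, 6) — LHS = 4, RHS = -20.

Answer: B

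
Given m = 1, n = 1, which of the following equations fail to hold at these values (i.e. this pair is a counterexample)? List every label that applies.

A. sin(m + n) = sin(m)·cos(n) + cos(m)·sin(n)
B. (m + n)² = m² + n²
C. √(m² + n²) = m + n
Evaluating each claim at the given values:
A. LHS = sin(2) ≈ 0.9093, RHS = 2·sin(1)·cos(1) ≈ 0.9093 → holds here (LHS = RHS)
B. LHS = 4, RHS = 2 → fails here (LHS ≠ RHS)
C. LHS = √(2) ≈ 1.414, RHS = 2 → fails here (LHS ≠ RHS)

Answer: B, C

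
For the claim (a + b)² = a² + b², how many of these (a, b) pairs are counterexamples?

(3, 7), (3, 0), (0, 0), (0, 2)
Testing each pair:
(3, 7): LHS = 100, RHS = 58 → counterexample
(3, 0): LHS = 9, RHS = 9 → satisfies claim
(0, 0): LHS = 0, RHS = 0 → satisfies claim
(0, 2): LHS = 4, RHS = 4 → satisfies claim

That makes 1 counterexample.

Answer: 1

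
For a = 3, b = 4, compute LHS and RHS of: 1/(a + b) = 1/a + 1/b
LHS = 1/(3 + 4) = 1/7
RHS = 1/3 + 1/4 = 7/12

LHS ≠ RHS, so the equation does not hold here.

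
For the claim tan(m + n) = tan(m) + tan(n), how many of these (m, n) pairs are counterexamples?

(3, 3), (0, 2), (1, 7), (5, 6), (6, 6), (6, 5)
Testing each pair:
(3, 3): LHS = tan(6) ≈ -0.291, RHS = 2·tan(3) ≈ -0.2851 → counterexample
(0, 2): LHS = tan(2) ≈ -2.185, RHS = tan(2) ≈ -2.185 → satisfies claim
(1, 7): LHS = tan(8) ≈ -6.8, RHS = tan(7) + tan(1) ≈ 2.429 → counterexample
(5, 6): LHS = tan(11) ≈ -226, RHS = tan(5) + tan(6) ≈ -3.672 → counterexample
(6, 6): LHS = tan(12) ≈ -0.6359, RHS = 2·tan(6) ≈ -0.582 → counterexample
(6, 5): LHS = tan(11) ≈ -226, RHS = tan(5) + tan(6) ≈ -3.672 → counterexample

That makes 5 counterexamples.

Answer: 5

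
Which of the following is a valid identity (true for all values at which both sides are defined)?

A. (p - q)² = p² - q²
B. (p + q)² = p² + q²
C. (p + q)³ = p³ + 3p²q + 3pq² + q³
C

A: fails at (2, 4) — LHS = 4, RHS = -12.
B: fails at (2, 7) — LHS = 81, RHS = 53.
C: holds — e.g. at (2, 7), both sides equal 729.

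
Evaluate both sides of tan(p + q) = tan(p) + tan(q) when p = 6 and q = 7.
LHS = tan(6 + 7) = tan(13) ≈ 0.463
RHS = tan(6) + tan(7) ≈ 0.5804

LHS ≠ RHS (they differ by about 0.1174), so the equation does not hold here.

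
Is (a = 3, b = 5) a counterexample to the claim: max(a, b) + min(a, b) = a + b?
No

Substituting a = 3, b = 5:
LHS = max(3, 5) + min(3, 5) = 8
RHS = 3 + 5 = 8

The sides agree, so this pair does not disprove the claim.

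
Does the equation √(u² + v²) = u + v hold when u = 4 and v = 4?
Fails

Substituting u = 4, v = 4:

LHS = √(4² + 4²) = 4·√(2) ≈ 5.657
RHS = 4 + 4 = 8

LHS ≠ RHS, so the equation does not hold at this point.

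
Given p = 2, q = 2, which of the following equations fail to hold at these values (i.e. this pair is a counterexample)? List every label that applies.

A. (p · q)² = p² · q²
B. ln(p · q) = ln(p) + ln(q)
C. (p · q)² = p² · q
Evaluating each claim at the given values:
A. LHS = 16, RHS = 16 → holds here (LHS = RHS)
B. LHS = ln(4) ≈ 1.386, RHS = 2·ln(2) ≈ 1.386 → holds here (LHS = RHS)
C. LHS = 16, RHS = 8 → fails here (LHS ≠ RHS)

Answer: C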